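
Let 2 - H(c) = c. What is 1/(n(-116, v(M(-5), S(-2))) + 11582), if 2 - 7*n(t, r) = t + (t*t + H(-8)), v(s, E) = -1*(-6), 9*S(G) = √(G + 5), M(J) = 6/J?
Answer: 7/67726 ≈ 0.00010336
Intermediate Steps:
S(G) = √(5 + G)/9 (S(G) = √(G + 5)/9 = √(5 + G)/9)
H(c) = 2 - c
v(s, E) = 6
n(t, r) = -8/7 - t/7 - t²/7 (n(t, r) = 2/7 - (t + (t*t + (2 - 1*(-8))))/7 = 2/7 - (t + (t² + (2 + 8)))/7 = 2/7 - (t + (t² + 10))/7 = 2/7 - (t + (10 + t²))/7 = 2/7 - (10 + t + t²)/7 = 2/7 + (-10/7 - t/7 - t²/7) = -8/7 - t/7 - t²/7)
1/(n(-116, v(M(-5), S(-2))) + 11582) = 1/((-8/7 - ⅐*(-116) - ⅐*(-116)²) + 11582) = 1/((-8/7 + 116/7 - ⅐*13456) + 11582) = 1/((-8/7 + 116/7 - 13456/7) + 11582) = 1/(-13348/7 + 11582) = 1/(67726/7) = 7/67726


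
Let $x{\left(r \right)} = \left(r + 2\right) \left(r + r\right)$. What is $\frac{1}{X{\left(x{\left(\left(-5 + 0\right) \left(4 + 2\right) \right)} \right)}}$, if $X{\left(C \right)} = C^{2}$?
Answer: $\frac{1}{2822400} \approx 3.5431 \cdot 10^{-7}$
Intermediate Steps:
$x{\left(r \right)} = 2 r \left(2 + r\right)$ ($x{\left(r \right)} = \left(2 + r\right) 2 r = 2 r \left(2 + r\right)$)
$\frac{1}{X{\left(x{\left(\left(-5 + 0\right) \left(4 + 2\right) \right)} \right)}} = \frac{1}{\left(2 \left(-5 + 0\right) \left(4 + 2\right) \left(2 + \left(-5 + 0\right) \left(4 + 2\right)\right)\right)^{2}} = \frac{1}{\left(2 \left(\left(-5\right) 6\right) \left(2 - 30\right)\right)^{2}} = \frac{1}{\left(2 \left(-30\right) \left(2 - 30\right)\right)^{2}} = \frac{1}{\left(2 \left(-30\right) \left(-28\right)\right)^{2}} = \frac{1}{1680^{2}} = \frac{1}{2822400}$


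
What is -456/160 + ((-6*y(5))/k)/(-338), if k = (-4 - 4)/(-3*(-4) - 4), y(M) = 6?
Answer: -9993/3380 ≈ -2.9565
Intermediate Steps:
k = -1 (k = -8/(12 - 4) = -8/8 = -8*⅛ = -1)
-456/160 + ((-6*y(5))/k)/(-338) = -456/160 + (-6*6/(-1))/(-338) = -456*1/160 - 36*(-1)*(-1/338) = -57/20 + 36*(-1/338) = -57/20 - 18/169 = -9993/3380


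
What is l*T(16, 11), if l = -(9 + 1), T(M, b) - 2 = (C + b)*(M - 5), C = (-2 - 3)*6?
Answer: 2070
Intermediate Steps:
C = -30 (C = -5*6 = -30)
T(M, b) = 2 + (-30 + b)*(-5 + M) (T(M, b) = 2 + (-30 + b)*(M - 5) = 2 + (-30 + b)*(-5 + M))
l = -10 (l = -1*10 = -10)
l*T(16, 11) = -10*(152 - 30*16 - 5*11 + 16*11) = -10*(152 - 480 - 55 + 176) = -10*(-207) = 2070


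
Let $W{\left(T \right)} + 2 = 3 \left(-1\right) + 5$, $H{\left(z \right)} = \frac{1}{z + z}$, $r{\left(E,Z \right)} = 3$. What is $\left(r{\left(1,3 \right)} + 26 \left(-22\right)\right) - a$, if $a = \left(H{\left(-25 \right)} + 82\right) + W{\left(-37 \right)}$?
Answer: $- \frac{32549}{50} \approx -650.98$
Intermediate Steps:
$H{\left(z \right)} = \frac{1}{2 z}$
$W{\left(T \right)} = 0$ ($W{\left(T \right)} = -2 + \left(3 \left(-1\right) + 5\right) = -2 + \left(-3 + 5\right) = -2 + 2 = 0$)
$a = \frac{4099}{50}$ ($a = \left(\frac{1}{2 \left(-25\right)} + 82\right) + 0 = \left(\frac{1}{2} \left(- \frac{1}{25}\right) + 82\right) + 0 = \left(- \frac{1}{50} + 82\right) + 0 = \frac{4099}{50} + 0 = \frac{4099}{50} \approx 81.98$)
$\left(r{\left(1,3 \right)} + 26 \left(-22\right)\right) - a = \left(3 + 26 \left(-22\right)\right) - \frac{4099}{50} = \left(3 - 572\right) - \frac{4099}{50} = -569 - \frac{4099}{50} = - \frac{32549}{50}$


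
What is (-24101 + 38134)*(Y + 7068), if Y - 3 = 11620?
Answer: 262290803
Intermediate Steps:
Y = 11623 (Y = 3 + 11620 = 11623)
(-24101 + 38134)*(Y + 7068) = (-24101 + 38134)*(11623 + 7068) = 14033*18691 = 262290803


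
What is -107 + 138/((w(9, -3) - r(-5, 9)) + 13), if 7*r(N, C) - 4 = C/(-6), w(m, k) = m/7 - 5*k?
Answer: -13801/135 ≈ -102.23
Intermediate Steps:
w(m, k) = -5*k + m/7 (w(m, k) = m/7 - 5*k = -5*k + m/7)
r(N, C) = 4/7 - C/42 (r(N, C) = 4/7 + (C/(-6))/7 = 4/7 + (C*(-⅙))/7 = 4/7 + (-C/6)/7 = 4/7 - C/42)
-107 + 138/((w(9, -3) - r(-5, 9)) + 13) = -107 + 138/(((-5*(-3) + (⅐)*9) - (4/7 - 1/42*9)) + 13) = -107 + 138/(((15 + 9/7) - (4/7 - 3/14)) + 13) = -107 + 138/((114/7 - 1*5/14) + 13) = -107 + 138/((114/7 - 5/14) + 13) = -107 + 138/(223/14 + 13) = -107 + 138/(405/14) = -107 + 138*(14/405) = -107 + 644/135 = -13801/135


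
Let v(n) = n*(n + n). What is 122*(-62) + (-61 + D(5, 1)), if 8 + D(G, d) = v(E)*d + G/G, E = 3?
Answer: -7614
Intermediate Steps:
v(n) = 2*n² (v(n) = n*(2*n) = 2*n²)
D(G, d) = -7 + 18*d (D(G, d) = -8 + ((2*3²)*d + G/G) = -8 + ((2*9)*d + 1) = -8 + (18*d + 1) = -8 + (1 + 18*d) = -7 + 18*d)
122*(-62) + (-61 + D(5, 1)) = 122*(-62) + (-61 + (-7 + 18*1)) = -7564 + (-61 + (-7 + 18)) = -7564 + (-61 + 11) = -7564 - 50 = -7614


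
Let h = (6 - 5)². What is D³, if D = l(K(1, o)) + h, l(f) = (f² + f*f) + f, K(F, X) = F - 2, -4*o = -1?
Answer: 8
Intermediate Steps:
o = ¼ (o = -¼*(-1) = ¼ ≈ 0.25000)
K(F, X) = -2 + F
l(f) = f + 2*f² (l(f) = (f² + f²) + f = 2*f² + f = f + 2*f²)
h = 1 (h = 1² = 1)
D = 2 (D = (-2 + 1)*(1 + 2*(-2 + 1)) + 1 = -(1 + 2*(-1)) + 1 = -(1 - 2) + 1 = -1*(-1) + 1 = 1 + 1 = 2)
D³ = 2³ = 8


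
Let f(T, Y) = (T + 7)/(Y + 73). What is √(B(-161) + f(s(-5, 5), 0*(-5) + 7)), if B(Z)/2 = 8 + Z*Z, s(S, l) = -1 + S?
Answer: √20743205/20 ≈ 227.72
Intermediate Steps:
f(T, Y) = (7 + T)/(73 + Y)
B(Z) = 16 + 2*Z² (B(Z) = 2*(8 + Z*Z) = 2*(8 + Z²) = 16 + 2*Z²)
√(B(-161) + f(s(-5, 5), 0*(-5) + 7)) = √((16 + 2*(-161)²) + (7 + (-1 - 5))/(73 + (0*(-5) + 7))) = √((16 + 2*25921) + (7 - 6)/(73 + (0 + 7))) = √((16 + 51842) + 1/(73 + 7)) = √(51858 + 1/80) = √(4148641/80) = √20743205/20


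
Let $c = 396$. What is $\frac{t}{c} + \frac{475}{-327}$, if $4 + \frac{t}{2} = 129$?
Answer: $- \frac{17725}{21582} \approx -0.82129$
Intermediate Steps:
$t = 250$ ($t = -8 + 2 \cdot 129 = -8 + 258 = 250$)
$\frac{t}{c} + \frac{475}{-327} = \frac{250}{396} + \frac{475}{-327} = 250 \cdot \frac{1}{396} + 475 \left(- \frac{1}{327}\right) = \frac{125}{198} - \frac{475}{327} = - \frac{17725}{21582}$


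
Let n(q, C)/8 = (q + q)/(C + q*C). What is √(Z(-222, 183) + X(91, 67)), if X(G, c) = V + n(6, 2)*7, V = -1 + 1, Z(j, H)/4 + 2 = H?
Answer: 2*√193 ≈ 27.785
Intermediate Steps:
Z(j, H) = -8 + 4*H
n(q, C) = 16*q/(C + C*q) (n(q, C) = 8*((q + q)/(C + q*C)) = 8*((2*q)/(C + C*q)) = 8*(2*q/(C + C*q)) = 16*q/(C + C*q))
V = 0
X(G, c) = 48 (X(G, c) = 0 + (16*6/(2*(1 + 6)))*7 = 0 + (16*6*(½)/7)*7 = 0 + (16*6*(½)*(⅐))*7 = 0 + (48/7)*7 = 0 + 48 = 48)
√(Z(-222, 183) + X(91, 67)) = √((-8 + 4*183) + 48) = √((-8 + 732) + 48) = √(724 + 48) = √772 = 2*√193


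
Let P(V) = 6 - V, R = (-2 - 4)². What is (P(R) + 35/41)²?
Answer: 1428025/1681 ≈ 849.51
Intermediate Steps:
R = 36 (R = (-6)² = 36)
(P(R) + 35/41)² = ((6 - 1*36) + 35/41)² = ((6 - 36) + 35*(1/41))² = (-30 + 35/41)² = (-1195/41)² = 1428025/1681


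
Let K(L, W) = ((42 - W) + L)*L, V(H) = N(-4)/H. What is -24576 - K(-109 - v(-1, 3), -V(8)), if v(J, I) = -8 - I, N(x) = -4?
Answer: -30113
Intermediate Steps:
V(H) = -4/H
K(L, W) = L*(42 + L - W) (K(L, W) = (42 + L - W)*L = L*(42 + L - W))
-24576 - K(-109 - v(-1, 3), -V(8)) = -24576 - (-109 - (-8 - 1*3))*(42 + (-109 - (-8 - 1*3)) - (-1)*(-4/8)) = -24576 - (-109 - (-8 - 3))*(42 + (-109 - (-8 - 3)) - (-1)*(-4*⅛)) = -24576 - (-109 - 1*(-11))*(42 + (-109 - 1*(-11)) - (-1)*(-1)/2) = -24576 - (-109 + 11)*(42 + (-109 + 11) - 1*½) = -24576 - (-98)*(42 - 98 - ½) = -24576 - (-98)*(-113)/2 = -24576 - 1*5537 = -24576 - 5537 = -30113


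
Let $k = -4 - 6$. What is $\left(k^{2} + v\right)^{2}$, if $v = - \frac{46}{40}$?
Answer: $\frac{3908529}{400} \approx 9771.3$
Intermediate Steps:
$v = - \frac{23}{20}$ ($v = \left(-46\right) \frac{1}{40} = - \frac{23}{20} \approx -1.15$)
$k = -10$
$\left(k^{2} + v\right)^{2} = \left(\left(-10\right)^{2} - \frac{23}{20}\right)^{2} = \left(100 - \frac{23}{20}\right)^{2} = \left(\frac{1977}{20}\right)^{2} = \frac{3908529}{400}$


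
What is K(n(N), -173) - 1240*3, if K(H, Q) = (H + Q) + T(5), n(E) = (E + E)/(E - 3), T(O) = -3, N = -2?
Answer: -19476/5 ≈ -3895.2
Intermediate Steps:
n(E) = 2*E/(-3 + E) (n(E) = (2*E)/(-3 + E) = 2*E/(-3 + E))
K(H, Q) = -3 + H + Q (K(H, Q) = (H + Q) - 3 = -3 + H + Q)
K(n(N), -173) - 1240*3 = (-3 + 2*(-2)/(-3 - 2) - 173) - 1240*3 = (-3 + 2*(-2)/(-5) - 173) - 3720 = (-3 + 2*(-2)*(-⅕) - 173) - 3720 = (-3 + ⅘ - 173) - 3720 = -876/5 - 3720 = -19476/5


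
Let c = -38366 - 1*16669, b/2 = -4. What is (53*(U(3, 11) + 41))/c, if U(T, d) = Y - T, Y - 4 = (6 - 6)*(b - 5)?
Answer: -742/18345 ≈ -0.040447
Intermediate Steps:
b = -8 (b = 2*(-4) = -8)
c = -55035 (c = -38366 - 16669 = -55035)
Y = 4 (Y = 4 + (6 - 6)*(-8 - 5) = 4 + 0*(-13) = 4 + 0 = 4)
U(T, d) = 4 - T
(53*(U(3, 11) + 41))/c = (53*((4 - 1*3) + 41))/(-55035) = (53*((4 - 3) + 41))*(-1/55035) = (53*(1 + 41))*(-1/55035) = (53*42)*(-1/55035) = 2226*(-1/55035) = -742/18345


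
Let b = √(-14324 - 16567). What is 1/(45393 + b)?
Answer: 15131/686851780 - I*√30891/2060555340 ≈ 2.203e-5 - 8.5297e-8*I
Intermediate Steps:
b = I*√30891 (b = √(-30891) = I*√30891 ≈ 175.76*I)
1/(45393 + b) = 1/(45393 + I*√30891)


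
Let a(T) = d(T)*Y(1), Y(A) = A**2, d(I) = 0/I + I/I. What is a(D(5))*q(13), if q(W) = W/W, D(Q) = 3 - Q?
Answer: 1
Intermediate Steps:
d(I) = 1 (d(I) = 0 + 1 = 1)
q(W) = 1
a(T) = 1 (a(T) = 1*1**2 = 1*1 = 1)
a(D(5))*q(13) = 1*1 = 1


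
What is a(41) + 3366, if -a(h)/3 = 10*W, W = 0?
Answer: 3366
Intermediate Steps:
a(h) = 0 (a(h) = -30*0 = -3*0 = 0)
a(41) + 3366 = 0 + 3366 = 3366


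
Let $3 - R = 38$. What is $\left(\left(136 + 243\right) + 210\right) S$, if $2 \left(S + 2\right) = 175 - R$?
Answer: $60667$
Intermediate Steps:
$R = -35$ ($R = 3 - 38 = -35$)
$S = 103$ ($S = -2 + \frac{175 - -35}{2} = -2 + \frac{175 + 35}{2} = -2 + \frac{1}{2} \cdot 210 = -2 + 105 = 103$)
$\left(\left(136 + 243\right) + 210\right) S = \left(\left(136 + 243\right) + 210\right) 103 = \left(379 + 210\right) 103 = 589 \cdot 103 = 60667$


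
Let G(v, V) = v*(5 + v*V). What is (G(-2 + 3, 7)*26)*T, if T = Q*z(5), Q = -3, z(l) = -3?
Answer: 2808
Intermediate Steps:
G(v, V) = v*(5 + V*v)
T = 9 (T = -3*(-3) = 9)
(G(-2 + 3, 7)*26)*T = (((-2 + 3)*(5 + 7*(-2 + 3)))*26)*9 = ((1*(5 + 7*1))*26)*9 = ((1*(5 + 7))*26)*9 = ((1*12)*26)*9 = (12*26)*9 = 312*9 = 2808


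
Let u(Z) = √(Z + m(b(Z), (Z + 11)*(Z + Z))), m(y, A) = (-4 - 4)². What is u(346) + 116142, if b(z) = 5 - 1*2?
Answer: 116142 + √410 ≈ 1.1616e+5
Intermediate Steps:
b(z) = 3 (b(z) = 5 - 2 = 3)
m(y, A) = 64 (m(y, A) = (-8)² = 64)
u(Z) = √(64 + Z) (u(Z) = √(Z + 64) = √(64 + Z))
u(346) + 116142 = √(64 + 346) + 116142 = √410 + 116142 = 116142 + √410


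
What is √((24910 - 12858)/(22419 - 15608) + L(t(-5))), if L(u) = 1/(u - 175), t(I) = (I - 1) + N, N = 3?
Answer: 3*√5878822910/173194 ≈ 1.3281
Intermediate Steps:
t(I) = 2 + I (t(I) = (I - 1) + 3 = (-1 + I) + 3 = 2 + I)
L(u) = 1/(-175 + u)
√((24910 - 12858)/(22419 - 15608) + L(t(-5))) = √((24910 - 12858)/(22419 - 15608) + 1/(-175 + (2 - 5))) = √(12052/6811 + 1/(-175 - 3)) = √(12052*(1/6811) + 1/(-178)) = √(12052/6811 - 1/178) = √(2138445/1212358) = 3*√5878822910/173194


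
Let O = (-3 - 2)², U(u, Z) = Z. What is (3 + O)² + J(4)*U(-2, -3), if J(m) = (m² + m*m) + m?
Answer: 676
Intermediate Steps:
O = 25 (O = (-5)² = 25)
J(m) = m + 2*m² (J(m) = (m² + m²) + m = 2*m² + m = m + 2*m²)
(3 + O)² + J(4)*U(-2, -3) = (3 + 25)² + (4*(1 + 2*4))*(-3) = 28² + (4*(1 + 8))*(-3) = 784 + (4*9)*(-3) = 784 + 36*(-3) = 784 - 108 = 676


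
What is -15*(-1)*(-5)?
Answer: -75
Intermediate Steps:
-15*(-1)*(-5) = 15*(-5) = -75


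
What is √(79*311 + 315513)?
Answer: √340082 ≈ 583.17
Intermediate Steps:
√(79*311 + 315513) = √(24569 + 315513) = √340082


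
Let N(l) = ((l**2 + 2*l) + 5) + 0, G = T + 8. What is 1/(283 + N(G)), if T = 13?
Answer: 1/771 ≈ 0.0012970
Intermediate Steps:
G = 21 (G = 13 + 8 = 21)
N(l) = 5 + l**2 + 2*l (N(l) = (5 + l**2 + 2*l) + 0 = 5 + l**2 + 2*l)
1/(283 + N(G)) = 1/(283 + (5 + 21**2 + 2*21)) = 1/(283 + (5 + 441 + 42)) = 1/(283 + 488) = 1/771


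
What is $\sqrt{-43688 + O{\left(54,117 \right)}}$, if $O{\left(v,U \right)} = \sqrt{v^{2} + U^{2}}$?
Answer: $\sqrt{-43688 + 9 \sqrt{205}} \approx 208.71 i$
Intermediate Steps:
$O{\left(v,U \right)} = \sqrt{U^{2} + v^{2}}$
$\sqrt{-43688 + O{\left(54,117 \right)}} = \sqrt{-43688 + \sqrt{117^{2} + 54^{2}}} = \sqrt{-43688 + \sqrt{13689 + 2916}} = \sqrt{-43688 + \sqrt{16605}} = \sqrt{-43688 + 9 \sqrt{205}}$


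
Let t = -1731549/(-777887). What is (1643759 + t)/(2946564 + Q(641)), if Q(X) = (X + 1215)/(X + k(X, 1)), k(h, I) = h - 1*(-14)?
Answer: 51785749795671/92829845243300 ≈ 0.55786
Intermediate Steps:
k(h, I) = 14 + h (k(h, I) = h + 14 = 14 + h)
t = 1731549/777887 (t = -1731549*(-1/777887) = 1731549/777887 ≈ 2.2260)
Q(X) = (1215 + X)/(14 + 2*X) (Q(X) = (X + 1215)/(X + (14 + X)) = (1215 + X)/(14 + 2*X))
(1643759 + t)/(2946564 + Q(641)) = (1643759 + 1731549/777887)/(2946564 + (1215 + 641)/(2*(7 + 641))) = 1278660488782/(777887*(2946564 + (1/2)*1856/648)) = 1278660488782/(777887*(2946564 + (1/2)*(1/648)*1856)) = 1278660488782/(777887*(2946564 + 116/81)) = 1278660488782/(777887*(238671800/81)) = (1278660488782/777887)*(81/238671800) = 51785749795671/92829845243300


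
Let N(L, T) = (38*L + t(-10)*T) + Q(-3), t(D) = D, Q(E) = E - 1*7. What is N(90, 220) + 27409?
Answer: 28619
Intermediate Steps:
Q(E) = -7 + E (Q(E) = E - 7 = -7 + E)
N(L, T) = -10 - 10*T + 38*L (N(L, T) = (38*L - 10*T) + (-7 - 3) = (-10*T + 38*L) - 10 = -10 - 10*T + 38*L)
N(90, 220) + 27409 = (-10 - 10*220 + 38*90) + 27409 = (-10 - 2200 + 3420) + 27409 = 1210 + 27409 = 28619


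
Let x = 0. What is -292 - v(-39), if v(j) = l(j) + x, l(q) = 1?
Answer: -293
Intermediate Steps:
v(j) = 1 (v(j) = 1 + 0 = 1)
-292 - v(-39) = -292 - 1*1 = -292 - 1 = -293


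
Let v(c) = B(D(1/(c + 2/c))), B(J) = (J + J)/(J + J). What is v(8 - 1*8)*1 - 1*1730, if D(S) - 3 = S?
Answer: -1729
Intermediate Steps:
D(S) = 3 + S
B(J) = 1 (B(J) = (2*J)/((2*J)) = (2*J)*(1/(2*J)) = 1)
v(c) = 1
v(8 - 1*8)*1 - 1*1730 = 1*1 - 1*1730 = 1 - 1730 = -1729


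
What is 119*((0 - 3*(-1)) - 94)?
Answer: -10829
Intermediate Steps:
119*((0 - 3*(-1)) - 94) = 119*((0 + 3) - 94) = 119*(3 - 94) = 119*(-91) = -10829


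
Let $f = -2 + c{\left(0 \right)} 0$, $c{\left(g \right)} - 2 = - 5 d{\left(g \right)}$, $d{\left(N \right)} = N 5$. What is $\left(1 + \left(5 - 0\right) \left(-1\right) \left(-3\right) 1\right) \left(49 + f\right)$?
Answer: $752$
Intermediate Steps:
$d{\left(N \right)} = 5 N$
$c{\left(g \right)} = 2 - 25 g$ ($c{\left(g \right)} = 2 - 5 \cdot 5 g = 2 - 25 g$)
$f = -2$ ($f = -2 + \left(2 - 0\right) 0 = -2 + \left(2 + 0\right) 0 = -2 + 2 \cdot 0 = -2 + 0 = -2$)
$\left(1 + \left(5 - 0\right) \left(-1\right) \left(-3\right) 1\right) \left(49 + f\right) = \left(1 + \left(5 - 0\right) \left(-1\right) \left(-3\right) 1\right) \left(49 - 2\right) = \left(1 + \left(5 + 0\right) \left(-1\right) \left(-3\right) 1\right) 47 = \left(1 + 5 \left(-1\right) \left(-3\right) 1\right) 47 = \left(1 + \left(-5\right) \left(-3\right) 1\right) 47 = \left(1 + 15 \cdot 1\right) 47 = \left(1 + 15\right) 47 = 16 \cdot 47 = 752$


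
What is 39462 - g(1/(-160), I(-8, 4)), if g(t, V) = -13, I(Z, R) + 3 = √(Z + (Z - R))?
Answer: 39475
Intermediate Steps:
I(Z, R) = -3 + √(-R + 2*Z) (I(Z, R) = -3 + √(Z + (Z - R)) = -3 + √(-R + 2*Z))
39462 - g(1/(-160), I(-8, 4)) = 39462 - 1*(-13) = 39462 + 13 = 39475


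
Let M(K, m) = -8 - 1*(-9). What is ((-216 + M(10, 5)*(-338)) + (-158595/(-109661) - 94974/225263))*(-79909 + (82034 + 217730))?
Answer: -3003199696706094105/24702565843 ≈ -1.2157e+8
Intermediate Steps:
M(K, m) = 1 (M(K, m) = -8 + 9 = 1)
((-216 + M(10, 5)*(-338)) + (-158595/(-109661) - 94974/225263))*(-79909 + (82034 + 217730)) = ((-216 + 1*(-338)) + (-158595/(-109661) - 94974/225263))*(-79909 + (82034 + 217730)) = ((-216 - 338) + (-158595*(-1/109661) - 94974*1/225263))*(-79909 + 299764) = (-554 + (158595/109661 - 94974/225263))*219855 = (-554 + 25310641671/24702565843)*219855 = -13659910835351/24702565843*219855 = -3003199696706094105/24702565843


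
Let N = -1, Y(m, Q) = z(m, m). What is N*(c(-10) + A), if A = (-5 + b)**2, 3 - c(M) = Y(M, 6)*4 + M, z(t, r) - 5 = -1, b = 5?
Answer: 3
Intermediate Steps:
z(t, r) = 4 (z(t, r) = 5 - 1 = 4)
Y(m, Q) = 4
c(M) = -13 - M (c(M) = 3 - (4*4 + M) = 3 - (16 + M) = 3 + (-16 - M) = -13 - M)
A = 0 (A = (-5 + 5)**2 = 0**2 = 0)
N*(c(-10) + A) = -((-13 - 1*(-10)) + 0) = -((-13 + 10) + 0) = -(-3 + 0) = -1*(-3) = 3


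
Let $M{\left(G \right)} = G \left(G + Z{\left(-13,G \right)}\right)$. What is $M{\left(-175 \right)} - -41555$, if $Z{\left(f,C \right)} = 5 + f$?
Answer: $73580$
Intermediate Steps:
$M{\left(G \right)} = G \left(-8 + G\right)$ ($M{\left(G \right)} = G \left(G + \left(5 - 13\right)\right) = G \left(G - 8\right) = G \left(-8 + G\right)$)
$M{\left(-175 \right)} - -41555 = - 175 \left(-8 - 175\right) - -41555 = \left(-175\right) \left(-183\right) + 41555 = 32025 + 41555 = 73580$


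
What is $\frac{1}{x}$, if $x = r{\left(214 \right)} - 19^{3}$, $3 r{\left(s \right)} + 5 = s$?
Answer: $- \frac{3}{20368} \approx -0.00014729$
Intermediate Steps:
$r{\left(s \right)} = - \frac{5}{3} + \frac{s}{3}$
$x = - \frac{20368}{3}$ ($x = \left(- \frac{5}{3} + \frac{1}{3} \cdot 214\right) - 19^{3} = \left(- \frac{5}{3} + \frac{214}{3}\right) - 6859 = \frac{209}{3} - 6859 = - \frac{20368}{3} \approx -6789.3$)
$\frac{1}{x} = \frac{1}{- \frac{20368}{3}} = - \frac{3}{20368}$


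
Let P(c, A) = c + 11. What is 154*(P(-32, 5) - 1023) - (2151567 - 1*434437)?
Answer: -1877906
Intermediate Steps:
P(c, A) = 11 + c
154*(P(-32, 5) - 1023) - (2151567 - 1*434437) = 154*((11 - 32) - 1023) - (2151567 - 1*434437) = 154*(-21 - 1023) - (2151567 - 434437) = 154*(-1044) - 1*1717130 = -160776 - 1717130 = -1877906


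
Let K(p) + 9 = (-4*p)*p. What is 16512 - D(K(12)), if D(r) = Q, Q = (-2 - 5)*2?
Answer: 16526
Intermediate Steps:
K(p) = -9 - 4*p**2 (K(p) = -9 + (-4*p)*p = -9 - 4*p**2)
Q = -14 (Q = -7*2 = -14)
D(r) = -14
16512 - D(K(12)) = 16512 - 1*(-14) = 16512 + 14 = 16526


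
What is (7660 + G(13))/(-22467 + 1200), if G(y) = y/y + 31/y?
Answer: -33208/92157 ≈ -0.36034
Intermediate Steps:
G(y) = 1 + 31/y
(7660 + G(13))/(-22467 + 1200) = (7660 + (31 + 13)/13)/(-22467 + 1200) = (7660 + (1/13)*44)/(-21267) = (7660 + 44/13)*(-1/21267) = (99624/13)*(-1/21267) = -33208/92157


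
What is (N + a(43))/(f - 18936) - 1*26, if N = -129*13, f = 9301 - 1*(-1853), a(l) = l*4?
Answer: -200827/7782 ≈ -25.807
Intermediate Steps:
a(l) = 4*l
f = 11154 (f = 9301 + 1853 = 11154)
N = -1677
(N + a(43))/(f - 18936) - 1*26 = (-1677 + 4*43)/(11154 - 18936) - 1*26 = (-1677 + 172)/(-7782) - 26 = -1505*(-1/7782) - 26 = 1505/7782 - 26 = -200827/7782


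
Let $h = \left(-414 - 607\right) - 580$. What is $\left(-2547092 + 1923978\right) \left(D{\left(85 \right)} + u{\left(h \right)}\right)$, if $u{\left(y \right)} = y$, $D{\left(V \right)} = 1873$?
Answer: $-169487008$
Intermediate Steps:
$h = -1601$ ($h = -1021 - 580 = -1601$)
$\left(-2547092 + 1923978\right) \left(D{\left(85 \right)} + u{\left(h \right)}\right) = \left(-2547092 + 1923978\right) \left(1873 - 1601\right) = \left(-623114\right) 272 = -169487008$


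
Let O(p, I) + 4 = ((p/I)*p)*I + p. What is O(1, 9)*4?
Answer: -8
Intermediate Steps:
O(p, I) = -4 + p + p² (O(p, I) = -4 + (((p/I)*p)*I + p) = -4 + ((p²/I)*I + p) = -4 + (p² + p) = -4 + (p + p²) = -4 + p + p²)
O(1, 9)*4 = (-4 + 1 + 1²)*4 = (-4 + 1 + 1)*4 = -2*4 = -8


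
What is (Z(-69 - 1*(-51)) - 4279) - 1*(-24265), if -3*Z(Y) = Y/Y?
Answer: 59957/3 ≈ 19986.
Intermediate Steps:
Z(Y) = -1/3 (Z(Y) = -Y/(3*Y) = -1/3*1 = -1/3)
(Z(-69 - 1*(-51)) - 4279) - 1*(-24265) = (-1/3 - 4279) - 1*(-24265) = -12838/3 + 24265 = 59957/3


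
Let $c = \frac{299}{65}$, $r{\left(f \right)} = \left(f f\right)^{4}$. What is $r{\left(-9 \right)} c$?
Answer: $\frac{990074583}{5} \approx 1.9801 \cdot 10^{8}$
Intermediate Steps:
$r{\left(f \right)} = f^{8}$ ($r{\left(f \right)} = \left(f^{2}\right)^{4} = f^{8}$)
$c = \frac{23}{5}$ ($c = 299 \cdot \frac{1}{65} = \frac{23}{5} \approx 4.6$)
$r{\left(-9 \right)} c = \left(-9\right)^{8} \cdot \frac{23}{5} = 43046721 \cdot \frac{23}{5} = \frac{990074583}{5}$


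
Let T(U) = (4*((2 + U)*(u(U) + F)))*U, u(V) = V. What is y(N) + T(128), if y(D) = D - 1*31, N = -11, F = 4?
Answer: 8785878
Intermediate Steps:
y(D) = -31 + D (y(D) = D - 31 = -31 + D)
T(U) = 4*U*(2 + U)*(4 + U) (T(U) = (4*((2 + U)*(U + 4)))*U = (4*((2 + U)*(4 + U)))*U = (4*(2 + U)*(4 + U))*U = 4*U*(2 + U)*(4 + U))
y(N) + T(128) = (-31 - 11) + 4*128*(8 + 128² + 6*128) = -42 + 4*128*(8 + 16384 + 768) = -42 + 4*128*17160 = -42 + 8785920 = 8785878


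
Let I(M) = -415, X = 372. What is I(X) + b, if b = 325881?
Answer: 325466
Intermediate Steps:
I(X) + b = -415 + 325881 = 325466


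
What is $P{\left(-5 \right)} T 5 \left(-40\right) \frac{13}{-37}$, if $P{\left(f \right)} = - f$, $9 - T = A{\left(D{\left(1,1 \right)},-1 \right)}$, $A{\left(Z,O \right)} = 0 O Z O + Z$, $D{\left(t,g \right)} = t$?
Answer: $\frac{104000}{37} \approx 2810.8$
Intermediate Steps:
$A{\left(Z,O \right)} = Z$ ($A{\left(Z,O \right)} = 0 Z O + Z = 0 O + Z = 0 + Z = Z$)
$T = 8$ ($T = 9 - 1 = 8$)
$P{\left(-5 \right)} T 5 \left(-40\right) \frac{13}{-37} = \left(-1\right) \left(-5\right) 8 \cdot 5 \left(-40\right) \frac{13}{-37} = 5 \cdot 8 \cdot 5 \left(-40\right) 13 \left(- \frac{1}{37}\right) = 40 \cdot 5 \left(-40\right) \left(- \frac{13}{37}\right) = 200 \left(-40\right) \left(- \frac{13}{37}\right) = \left(-8000\right) \left(- \frac{13}{37}\right) = \frac{104000}{37}$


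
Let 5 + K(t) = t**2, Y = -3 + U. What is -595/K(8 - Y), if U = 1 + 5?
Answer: -119/4 ≈ -29.750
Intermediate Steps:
U = 6
Y = 3 (Y = -3 + 6 = 3)
K(t) = -5 + t**2
-595/K(8 - Y) = -595/(-5 + (8 - 1*3)**2) = -595/(-5 + (8 - 3)**2) = -595/(-5 + 5**2) = -595/(-5 + 25) = -595/20 = -595*1/20 = -119/4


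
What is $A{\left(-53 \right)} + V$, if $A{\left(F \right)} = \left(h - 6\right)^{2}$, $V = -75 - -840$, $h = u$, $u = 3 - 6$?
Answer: $846$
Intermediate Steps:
$u = -3$ ($u = 3 - 6 = -3$)
$h = -3$
$V = 765$ ($V = -75 + 840 = 765$)
$A{\left(F \right)} = 81$ ($A{\left(F \right)} = \left(-3 - 6\right)^{2} = \left(-9\right)^{2} = 81$)
$A{\left(-53 \right)} + V = 81 + 765 = 846$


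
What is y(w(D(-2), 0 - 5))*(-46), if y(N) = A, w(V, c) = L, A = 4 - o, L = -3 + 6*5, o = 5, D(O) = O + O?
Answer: 46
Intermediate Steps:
D(O) = 2*O
L = 27 (L = -3 + 30 = 27)
A = -1 (A = 4 - 1*5 = 4 - 5 = -1)
w(V, c) = 27
y(N) = -1
y(w(D(-2), 0 - 5))*(-46) = -1*(-46) = 46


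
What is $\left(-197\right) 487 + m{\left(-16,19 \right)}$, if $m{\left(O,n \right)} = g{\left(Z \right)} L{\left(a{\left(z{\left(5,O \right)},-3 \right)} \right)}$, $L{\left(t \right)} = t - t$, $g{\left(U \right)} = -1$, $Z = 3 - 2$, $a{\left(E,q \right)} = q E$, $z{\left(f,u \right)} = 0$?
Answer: $-95939$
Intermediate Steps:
$a{\left(E,q \right)} = E q$
$Z = 1$ ($Z = 3 - 2 = 1$)
$L{\left(t \right)} = 0$
$m{\left(O,n \right)} = 0$ ($m{\left(O,n \right)} = \left(-1\right) 0 = 0$)
$\left(-197\right) 487 + m{\left(-16,19 \right)} = \left(-197\right) 487 + 0 = -95939 + 0 = -95939$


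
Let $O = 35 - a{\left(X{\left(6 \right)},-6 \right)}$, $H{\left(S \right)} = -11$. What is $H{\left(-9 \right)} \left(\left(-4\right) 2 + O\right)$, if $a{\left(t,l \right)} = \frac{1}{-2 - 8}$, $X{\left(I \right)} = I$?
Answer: $- \frac{2981}{10} \approx -298.1$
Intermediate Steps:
$a{\left(t,l \right)} = - \frac{1}{10}$ ($a{\left(t,l \right)} = \frac{1}{-10} = - \frac{1}{10}$)
$O = \frac{351}{10}$ ($O = 35 - - \frac{1}{10} = 35 + \frac{1}{10} = \frac{351}{10} \approx 35.1$)
$H{\left(-9 \right)} \left(\left(-4\right) 2 + O\right) = - 11 \left(\left(-4\right) 2 + \frac{351}{10}\right) = - 11 \left(-8 + \frac{351}{10}\right) = \left(-11\right) \frac{271}{10} = - \frac{2981}{10}$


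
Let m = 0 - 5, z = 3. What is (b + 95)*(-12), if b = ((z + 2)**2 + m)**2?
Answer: -5940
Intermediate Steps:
m = -5
b = 400 (b = ((3 + 2)**2 - 5)**2 = (5**2 - 5)**2 = (25 - 5)**2 = 20**2 = 400)
(b + 95)*(-12) = (400 + 95)*(-12) = 495*(-12) = -5940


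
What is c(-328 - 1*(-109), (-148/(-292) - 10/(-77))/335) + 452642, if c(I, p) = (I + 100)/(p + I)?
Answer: 186661223610377/412381086 ≈ 4.5264e+5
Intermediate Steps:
c(I, p) = (100 + I)/(I + p)
c(-328 - 1*(-109), (-148/(-292) - 10/(-77))/335) + 452642 = (100 + (-328 - 1*(-109)))/((-328 - 1*(-109)) + (-148/(-292) - 10/(-77))/335) + 452642 = (100 + (-328 + 109))/((-328 + 109) + (-148*(-1/292) - 10*(-1/77))*(1/335)) + 452642 = (100 - 219)/(-219 + (37/73 + 10/77)*(1/335)) + 452642 = -119/(-219 + (3579/5621)*(1/335)) + 452642 = -119/(-219 + 3579/1883035) + 452642 = -119/(-412381086/1883035) + 452642 = -1883035/412381086*(-119) + 452642 = 224081165/412381086 + 452642 = 186661223610377/412381086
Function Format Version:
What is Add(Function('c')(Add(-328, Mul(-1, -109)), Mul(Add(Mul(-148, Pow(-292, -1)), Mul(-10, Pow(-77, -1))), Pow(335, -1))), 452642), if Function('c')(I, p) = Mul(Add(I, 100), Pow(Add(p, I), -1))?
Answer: Rational(186661223610377, 412381086) ≈ 4.5264e+5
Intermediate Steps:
Function('c')(I, p) = Mul(Pow(Add(I, p), -1), Add(100, I)) (Function('c')(I, p) = Mul(Add(100, I), Pow(Add(I, p), -1)) = Mul(Pow(Add(I, p), -1), Add(100, I)))
Add(Function('c')(Add(-328, Mul(-1, -109)), Mul(Add(Mul(-148, Pow(-292, -1)), Mul(-10, Pow(-77, -1))), Pow(335, -1))), 452642) = Add(Mul(Pow(Add(Add(-328, Mul(-1, -109)), Mul(Add(Mul(-148, Pow(-292, -1)), Mul(-10, Pow(-77, -1))), Pow(335, -1))), -1), Add(100, Add(-328, Mul(-1, -109)))), 452642) = Add(Mul(Pow(Add(Add(-328, 109), Mul(Add(Mul(-148, Rational(-1, 292)), Mul(-10, Rational(-1, 77))), Rational(1, 335))), -1), Add(100, Add(-328, 109))), 452642) = Add(Mul(Pow(Add(-219, Mul(Add(Rational(37, 73), Rational(10, 77)), Rational(1, 335))), -1), Add(100, -219)), 452642) = Add(Mul(Pow(Add(-219, Mul(Rational(3579, 5621), Rational(1, 335))), -1), -119), 452642) = Add(Mul(Pow(Add(-219, Rational(3579, 1883035)), -1), -119), 452642) = Add(Mul(Pow(Rational(-412381086, 1883035), -1), -119), 452642) = Add(Mul(Rational(-1883035, 412381086), -119), 452642) = Add(Rational(224081165, 412381086), 452642) = Rational(186661223610377, 412381086)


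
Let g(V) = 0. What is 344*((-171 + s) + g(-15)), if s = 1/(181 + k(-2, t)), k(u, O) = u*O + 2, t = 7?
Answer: -9940912/169 ≈ -58822.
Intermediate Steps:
k(u, O) = 2 + O*u (k(u, O) = O*u + 2 = 2 + O*u)
s = 1/169 (s = 1/(181 + (2 + 7*(-2))) = 1/(181 + (2 - 14)) = 1/(181 - 12) = 1/169 ≈ 0.0059172)
344*((-171 + s) + g(-15)) = 344*((-171 + 1/169) + 0) = 344*(-28898/169 + 0) = 344*(-28898/169) = -9940912/169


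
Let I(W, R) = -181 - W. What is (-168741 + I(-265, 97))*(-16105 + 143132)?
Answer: -21423992739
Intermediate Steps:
(-168741 + I(-265, 97))*(-16105 + 143132) = (-168741 + (-181 - 1*(-265)))*(-16105 + 143132) = (-168741 + (-181 + 265))*127027 = (-168741 + 84)*127027 = -168657*127027 = -21423992739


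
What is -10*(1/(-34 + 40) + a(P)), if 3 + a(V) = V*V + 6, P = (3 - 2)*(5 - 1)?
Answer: -575/3 ≈ -191.67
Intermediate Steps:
P = 4 (P = 1*4 = 4)
a(V) = 3 + V**2 (a(V) = -3 + (V*V + 6) = -3 + (V**2 + 6) = -3 + (6 + V**2) = 3 + V**2)
-10*(1/(-34 + 40) + a(P)) = -10*(1/(-34 + 40) + (3 + 4**2)) = -10*(1/6 + (3 + 16)) = -10*(1/6 + 19) = -10*115/6 = -575/3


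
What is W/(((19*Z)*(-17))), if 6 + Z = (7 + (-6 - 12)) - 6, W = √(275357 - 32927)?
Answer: √242430/7429 ≈ 0.066277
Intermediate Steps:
W = √242430 ≈ 492.37
Z = -23 (Z = -6 + ((7 + (-6 - 12)) - 6) = -6 + ((7 - 18) - 6) = -6 + (-11 - 6) = -6 - 17 = -23)
W/(((19*Z)*(-17))) = √242430/(((19*(-23))*(-17))) = √242430/((-437*(-17))) = √242430/7429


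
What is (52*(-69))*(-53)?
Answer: 190164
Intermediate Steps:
(52*(-69))*(-53) = -3588*(-53) = 190164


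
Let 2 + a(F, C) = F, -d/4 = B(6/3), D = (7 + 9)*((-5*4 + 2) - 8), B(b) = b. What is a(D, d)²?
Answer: 174724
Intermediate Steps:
D = -416 (D = 16*((-20 + 2) - 8) = 16*(-18 - 8) = 16*(-26) = -416)
d = -8 (d = -24/3 = -4*2 = -8)
a(F, C) = -2 + F
a(D, d)² = (-2 - 416)² = (-418)² = 174724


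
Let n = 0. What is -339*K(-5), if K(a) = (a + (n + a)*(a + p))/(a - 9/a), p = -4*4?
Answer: 42375/4 ≈ 10594.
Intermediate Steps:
p = -16
K(a) = (a + a*(-16 + a))/(a - 9/a) (K(a) = (a + (0 + a)*(a - 16))/(a - 9/a) = (a + a*(-16 + a))/(a - 9/a))
-339*K(-5) = -339*(-5)²*(-15 - 5)/(-9 + (-5)²) = -8475*(-20)/(-9 + 25) = -8475*(-20)/16 = -339*(-125/4) = 42375/4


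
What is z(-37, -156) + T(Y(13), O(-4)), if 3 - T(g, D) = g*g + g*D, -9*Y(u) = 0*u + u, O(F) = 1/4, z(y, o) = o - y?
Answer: -38143/324 ≈ -117.73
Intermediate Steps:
O(F) = ¼
Y(u) = -u/9 (Y(u) = -(0*u + u)/9 = -(0 + u)/9 = -u/9)
T(g, D) = 3 - g² - D*g (T(g, D) = 3 - (g*g + g*D) = 3 - (g² + D*g) = 3 + (-g² - D*g) = 3 - g² - D*g)
z(-37, -156) + T(Y(13), O(-4)) = (-156 - 1*(-37)) + (3 - (-⅑*13)² - 1*¼*(-⅑*13)) = (-156 + 37) + (3 - (-13/9)² - 1*¼*(-13/9)) = -119 + (3 - 1*169/81 + 13/36) = -119 + (3 - 169/81 + 13/36) = -119 + 413/324 = -38143/324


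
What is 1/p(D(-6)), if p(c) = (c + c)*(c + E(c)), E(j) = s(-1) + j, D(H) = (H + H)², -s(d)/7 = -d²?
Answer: 1/84960 ≈ 1.1770e-5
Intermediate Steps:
s(d) = 7*d² (s(d) = -(-7)*d² = 7*d²)
D(H) = 4*H² (D(H) = (2*H)² = 4*H²)
E(j) = 7 + j (E(j) = 7*(-1)² + j = 7*1 + j = 7 + j)
p(c) = 2*c*(7 + 2*c) (p(c) = (c + c)*(c + (7 + c)) = (2*c)*(7 + 2*c) = 2*c*(7 + 2*c))
1/p(D(-6)) = 1/(2*(4*(-6)²)*(7 + 2*(4*(-6)²))) = 1/(2*(4*36)*(7 + 2*(4*36))) = 1/(2*144*(7 + 2*144)) = 1/(2*144*(7 + 288)) = 1/(2*144*295) = 1/84960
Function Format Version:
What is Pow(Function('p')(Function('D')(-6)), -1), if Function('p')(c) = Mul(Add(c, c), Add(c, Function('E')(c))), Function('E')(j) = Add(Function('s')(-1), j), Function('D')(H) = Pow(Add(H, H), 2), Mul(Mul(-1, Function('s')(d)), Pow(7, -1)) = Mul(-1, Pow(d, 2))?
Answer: Rational(1, 84960) ≈ 1.1770e-5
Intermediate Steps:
Function('s')(d) = Mul(7, Pow(d, 2)) (Function('s')(d) = Mul(-7, Mul(-1, Pow(d, 2))) = Mul(7, Pow(d, 2)))
Function('D')(H) = Mul(4, Pow(H, 2)) (Function('D')(H) = Pow(Mul(2, H), 2) = Mul(4, Pow(H, 2)))
Function('E')(j) = Add(7, j) (Function('E')(j) = Add(Mul(7, Pow(-1, 2)), j) = Add(Mul(7, 1), j) = Add(7, j))
Function('p')(c) = Mul(2, c, Add(7, Mul(2, c))) (Function('p')(c) = Mul(Add(c, c), Add(c, Add(7, c))) = Mul(Mul(2, c), Add(7, Mul(2, c))) = Mul(2, c, Add(7, Mul(2, c))))
Pow(Function('p')(Function('D')(-6)), -1) = Pow(Mul(2, Mul(4, Pow(-6, 2)), Add(7, Mul(2, Mul(4, Pow(-6, 2))))), -1) = Pow(Mul(2, Mul(4, 36), Add(7, Mul(2, Mul(4, 36)))), -1) = Pow(Mul(2, 144, Add(7, Mul(2, 144))), -1) = Pow(Mul(2, 144, Add(7, 288)), -1) = Pow(Mul(2, 144, 295), -1) = Pow(84960, -1) = Rational(1, 84960)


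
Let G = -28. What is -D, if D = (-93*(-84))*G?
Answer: 218736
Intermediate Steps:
D = -218736 (D = -93*(-84)*(-28) = 7812*(-28) = -218736)
-D = -1*(-218736) = 218736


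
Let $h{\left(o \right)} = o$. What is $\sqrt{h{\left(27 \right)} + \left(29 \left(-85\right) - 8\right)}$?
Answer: $i \sqrt{2446} \approx 49.457 i$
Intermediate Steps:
$\sqrt{h{\left(27 \right)} + \left(29 \left(-85\right) - 8\right)} = \sqrt{27 + \left(29 \left(-85\right) - 8\right)} = \sqrt{27 - 2473} = \sqrt{-2446} = i \sqrt{2446}$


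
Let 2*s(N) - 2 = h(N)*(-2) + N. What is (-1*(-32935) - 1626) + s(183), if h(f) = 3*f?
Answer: 61705/2 ≈ 30853.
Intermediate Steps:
s(N) = 1 - 5*N/2 (s(N) = 1 + ((3*N)*(-2) + N)/2 = 1 + (-6*N + N)/2 = 1 + (-5*N)/2 = 1 - 5*N/2)
(-1*(-32935) - 1626) + s(183) = (-1*(-32935) - 1626) + (1 - 5/2*183) = (32935 - 1626) + (1 - 915/2) = 31309 - 913/2 = 61705/2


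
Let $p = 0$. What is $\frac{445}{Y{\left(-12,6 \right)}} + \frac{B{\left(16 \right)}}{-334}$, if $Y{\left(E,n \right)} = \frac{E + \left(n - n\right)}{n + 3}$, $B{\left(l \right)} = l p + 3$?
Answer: $- \frac{222951}{668} \approx -333.76$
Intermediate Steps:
$B{\left(l \right)} = 3$ ($B{\left(l \right)} = l 0 + 3 = 0 + 3 = 3$)
$Y{\left(E,n \right)} = \frac{E}{3 + n}$ ($Y{\left(E,n \right)} = \frac{E + 0}{3 + n} = \frac{E}{3 + n}$)
$\frac{445}{Y{\left(-12,6 \right)}} + \frac{B{\left(16 \right)}}{-334} = \frac{445}{\left(-12\right) \frac{1}{3 + 6}} + \frac{3}{-334} = \frac{445}{\left(-12\right) \frac{1}{9}} + 3 \left(- \frac{1}{334}\right) = \frac{445}{\left(-12\right) \frac{1}{9}} - \frac{3}{334} = \frac{445}{- \frac{4}{3}} - \frac{3}{334} = 445 \left(- \frac{3}{4}\right) - \frac{3}{334} = - \frac{1335}{4} - \frac{3}{334} = - \frac{222951}{668}$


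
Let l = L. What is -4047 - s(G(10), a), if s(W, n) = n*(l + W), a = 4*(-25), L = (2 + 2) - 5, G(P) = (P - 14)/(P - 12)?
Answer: -3947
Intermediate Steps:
G(P) = (-14 + P)/(-12 + P)
L = -1 (L = 4 - 5 = -1)
a = -100
l = -1
s(W, n) = n*(-1 + W)
-4047 - s(G(10), a) = -4047 - (-100)*(-1 + (-14 + 10)/(-12 + 10)) = -4047 - (-100)*(-1 - 4/(-2)) = -4047 - (-100)*(-1 - 1/2*(-4)) = -4047 - (-100)*(-1 + 2) = -4047 - (-100) = -4047 - 1*(-100) = -4047 + 100 = -3947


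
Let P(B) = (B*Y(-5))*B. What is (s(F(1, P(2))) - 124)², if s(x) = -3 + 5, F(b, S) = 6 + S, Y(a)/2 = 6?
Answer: 14884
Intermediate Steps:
Y(a) = 12 (Y(a) = 2*6 = 12)
P(B) = 12*B² (P(B) = (B*12)*B = (12*B)*B = 12*B²)
s(x) = 2
(s(F(1, P(2))) - 124)² = (2 - 124)² = (-122)² = 14884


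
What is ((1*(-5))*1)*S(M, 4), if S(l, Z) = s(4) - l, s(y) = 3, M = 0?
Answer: -15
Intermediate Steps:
S(l, Z) = 3 - l
((1*(-5))*1)*S(M, 4) = ((1*(-5))*1)*(3 - 1*0) = (-5*1)*(3 + 0) = -5*3 = -15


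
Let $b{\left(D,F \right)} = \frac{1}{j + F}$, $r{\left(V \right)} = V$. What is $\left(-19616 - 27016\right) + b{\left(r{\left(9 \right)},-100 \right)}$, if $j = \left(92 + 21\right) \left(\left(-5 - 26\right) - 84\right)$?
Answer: $- \frac{610646041}{13095} \approx -46632.0$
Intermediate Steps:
$j = -12995$ ($j = 113 \left(-31 - 84\right) = 113 \left(-115\right) = -12995$)
$b{\left(D,F \right)} = \frac{1}{-12995 + F}$
$\left(-19616 - 27016\right) + b{\left(r{\left(9 \right)},-100 \right)} = \left(-19616 - 27016\right) + \frac{1}{-12995 - 100} = -46632 + \frac{1}{-13095} = -46632 - \frac{1}{13095} = - \frac{610646041}{13095}$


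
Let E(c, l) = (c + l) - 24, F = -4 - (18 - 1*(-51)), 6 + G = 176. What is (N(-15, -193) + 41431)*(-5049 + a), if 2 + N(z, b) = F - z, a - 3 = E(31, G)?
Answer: -201435399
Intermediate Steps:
G = 170 (G = -6 + 176 = 170)
F = -73 (F = -4 - (18 + 51) = -4 - 1*69 = -4 - 69 = -73)
E(c, l) = -24 + c + l
a = 180 (a = 3 + (-24 + 31 + 170) = 3 + 177 = 180)
N(z, b) = -75 - z (N(z, b) = -2 + (-73 - z) = -75 - z)
(N(-15, -193) + 41431)*(-5049 + a) = ((-75 - 1*(-15)) + 41431)*(-5049 + 180) = ((-75 + 15) + 41431)*(-4869) = (-60 + 41431)*(-4869) = 41371*(-4869) = -201435399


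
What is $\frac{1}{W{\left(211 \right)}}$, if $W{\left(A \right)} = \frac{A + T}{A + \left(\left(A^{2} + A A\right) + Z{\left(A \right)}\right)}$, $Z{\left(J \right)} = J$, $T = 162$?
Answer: $\frac{89464}{373} \approx 239.85$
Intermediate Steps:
$W{\left(A \right)} = \frac{162 + A}{2 A + 2 A^{2}}$ ($W{\left(A \right)} = \frac{A + 162}{A + \left(\left(A^{2} + A A\right) + A\right)} = \frac{162 + A}{A + \left(\left(A^{2} + A^{2}\right) + A\right)} = \frac{162 + A}{A + \left(2 A^{2} + A\right)} = \frac{162 + A}{A + \left(A + 2 A^{2}\right)} = \frac{162 + A}{2 A + 2 A^{2}}$)
$\frac{1}{W{\left(211 \right)}} = \frac{1}{\frac{1}{2} \cdot \frac{1}{211} \frac{1}{1 + 211} \left(162 + 211\right)} = \frac{1}{\frac{1}{2} \cdot \frac{1}{211} \cdot \frac{1}{212} \cdot 373} = \frac{1}{\frac{373}{89464}} = \frac{89464}{373}$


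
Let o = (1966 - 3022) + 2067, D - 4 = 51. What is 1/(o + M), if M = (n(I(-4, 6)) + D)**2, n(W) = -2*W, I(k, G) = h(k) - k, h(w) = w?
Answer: 1/4036 ≈ 0.00024777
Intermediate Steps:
D = 55 (D = 4 + 51 = 55)
I(k, G) = 0 (I(k, G) = k - k = 0)
o = 1011 (o = -1056 + 2067 = 1011)
M = 3025 (M = (-2*0 + 55)**2 = (0 + 55)**2 = 55**2 = 3025)
1/(o + M) = 1/(1011 + 3025) = 1/4036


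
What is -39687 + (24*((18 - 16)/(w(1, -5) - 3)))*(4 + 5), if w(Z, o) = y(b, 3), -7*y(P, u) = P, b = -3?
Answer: -39855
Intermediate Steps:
y(P, u) = -P/7
w(Z, o) = 3/7 (w(Z, o) = -⅐*(-3) = 3/7)
-39687 + (24*((18 - 16)/(w(1, -5) - 3)))*(4 + 5) = -39687 + (24*((18 - 16)/(3/7 - 3)))*(4 + 5) = -39687 + (24*(2/(-18/7)))*9 = -39687 + (24*(2*(-7/18)))*9 = -39687 + (24*(-7/9))*9 = -39687 - 56/3*9 = -39687 - 168 = -39855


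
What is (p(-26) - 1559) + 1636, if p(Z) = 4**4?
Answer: 333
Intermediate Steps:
p(Z) = 256
(p(-26) - 1559) + 1636 = (256 - 1559) + 1636 = -1303 + 1636 = 333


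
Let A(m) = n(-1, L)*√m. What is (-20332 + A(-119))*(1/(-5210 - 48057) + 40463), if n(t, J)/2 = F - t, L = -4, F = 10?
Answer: -43822426149840/53267 + 47417537640*I*√119/53267 ≈ -8.2269e+8 + 9.7108e+6*I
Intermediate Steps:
n(t, J) = 20 - 2*t (n(t, J) = 2*(10 - t) = 20 - 2*t)
A(m) = 22*√m (A(m) = (20 - 2*(-1))*√m = (20 + 2)*√m = 22*√m)
(-20332 + A(-119))*(1/(-5210 - 48057) + 40463) = (-20332 + 22*√(-119))*(1/(-5210 - 48057) + 40463) = (-20332 + 22*(I*√119))*(1/(-53267) + 40463) = (-20332 + 22*I*√119)*(-1/53267 + 40463) = (-20332 + 22*I*√119)*(2155342620/53267) = -43822426149840/53267 + 47417537640*I*√119/53267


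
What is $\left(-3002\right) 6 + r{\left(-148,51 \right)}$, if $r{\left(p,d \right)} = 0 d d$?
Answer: $-18012$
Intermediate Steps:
$r{\left(p,d \right)} = 0$ ($r{\left(p,d \right)} = 0 d = 0$)
$\left(-3002\right) 6 + r{\left(-148,51 \right)} = \left(-3002\right) 6 + 0 = -18012 + 0 = -18012$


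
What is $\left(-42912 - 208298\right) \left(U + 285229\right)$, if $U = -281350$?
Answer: $-974443590$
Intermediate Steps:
$\left(-42912 - 208298\right) \left(U + 285229\right) = \left(-42912 - 208298\right) \left(-281350 + 285229\right) = \left(-251210\right) 3879 = -974443590$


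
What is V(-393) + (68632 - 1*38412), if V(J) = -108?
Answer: 30112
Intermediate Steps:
V(-393) + (68632 - 1*38412) = -108 + (68632 - 1*38412) = -108 + (68632 - 38412) = -108 + 30220 = 30112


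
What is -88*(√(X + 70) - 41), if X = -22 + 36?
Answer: 3608 - 176*√21 ≈ 2801.5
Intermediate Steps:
X = 14
-88*(√(X + 70) - 41) = -88*(√(14 + 70) - 41) = -88*(√84 - 41) = -88*(2*√21 - 41) = -88*(-41 + 2*√21) = 3608 - 176*√21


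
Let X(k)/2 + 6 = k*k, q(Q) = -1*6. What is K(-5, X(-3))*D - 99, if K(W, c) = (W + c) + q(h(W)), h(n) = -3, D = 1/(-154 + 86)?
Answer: -6727/68 ≈ -98.927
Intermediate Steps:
D = -1/68 (D = 1/(-68) = -1/68 ≈ -0.014706)
q(Q) = -6
X(k) = -12 + 2*k² (X(k) = -12 + 2*(k*k) = -12 + 2*k²)
K(W, c) = -6 + W + c (K(W, c) = (W + c) - 6 = -6 + W + c)
K(-5, X(-3))*D - 99 = (-6 - 5 + (-12 + 2*(-3)²))*(-1/68) - 99 = (-6 - 5 + (-12 + 2*9))*(-1/68) - 99 = (-6 - 5 + (-12 + 18))*(-1/68) - 99 = (-6 - 5 + 6)*(-1/68) - 99 = -5*(-1/68) - 99 = 5/68 - 99 = -6727/68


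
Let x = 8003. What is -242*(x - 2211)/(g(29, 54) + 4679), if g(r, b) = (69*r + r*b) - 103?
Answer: -1401664/8143 ≈ -172.13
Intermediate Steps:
g(r, b) = -103 + 69*r + b*r (g(r, b) = (69*r + b*r) - 103 = -103 + 69*r + b*r)
-242*(x - 2211)/(g(29, 54) + 4679) = -242*(8003 - 2211)/((-103 + 69*29 + 54*29) + 4679) = -1401664/((-103 + 2001 + 1566) + 4679) = -1401664/(3464 + 4679) = -1401664/8143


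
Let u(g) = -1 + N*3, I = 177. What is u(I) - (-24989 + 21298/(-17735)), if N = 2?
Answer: 443289888/17735 ≈ 24995.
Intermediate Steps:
u(g) = 5 (u(g) = -1 + 2*3 = -1 + 6 = 5)
u(I) - (-24989 + 21298/(-17735)) = 5 - (-24989 + 21298/(-17735)) = 5 - (-24989 + 21298*(-1/17735)) = 5 - (-24989 - 21298/17735) = 5 - 1*(-443201213/17735) = 5 + 443201213/17735 = 443289888/17735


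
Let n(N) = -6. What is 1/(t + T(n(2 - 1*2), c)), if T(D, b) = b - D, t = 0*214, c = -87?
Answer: -1/81 ≈ -0.012346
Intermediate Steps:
t = 0
1/(t + T(n(2 - 1*2), c)) = 1/(0 + (-87 - 1*(-6))) = 1/(0 + (-87 + 6)) = 1/(0 - 81) = 1/(-81) = -1/81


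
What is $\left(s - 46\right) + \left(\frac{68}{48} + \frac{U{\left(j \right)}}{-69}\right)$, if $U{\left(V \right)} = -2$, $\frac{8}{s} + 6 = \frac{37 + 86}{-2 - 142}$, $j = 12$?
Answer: $- \frac{1383899}{30268} \approx -45.721$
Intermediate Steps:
$s = - \frac{384}{329}$ ($s = \frac{8}{-6 + \frac{37 + 86}{-2 - 142}} = \frac{8}{-6 + \frac{123}{-144}} = \frac{8}{-6 + 123 \left(- \frac{1}{144}\right)} = \frac{8}{-6 - \frac{41}{48}} = \frac{8}{- \frac{329}{48}} = 8 \left(- \frac{48}{329}\right) = - \frac{384}{329} \approx -1.1672$)
$\left(s - 46\right) + \left(\frac{68}{48} + \frac{U{\left(j \right)}}{-69}\right) = \left(- \frac{384}{329} - 46\right) + \left(\frac{68}{48} - \frac{2}{-69}\right) = - \frac{15518}{329} + \left(68 \cdot \frac{1}{48} - - \frac{2}{69}\right) = - \frac{15518}{329} + \left(\frac{17}{12} + \frac{2}{69}\right) = - \frac{15518}{329} + \frac{133}{92} = - \frac{1383899}{30268}$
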